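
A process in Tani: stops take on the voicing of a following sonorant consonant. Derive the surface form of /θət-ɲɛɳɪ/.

[θədɲɛɳɪ]

/t/ is a voiceless alveolar stop. The following trigger /ɲ/ is voiced, so /t/ must become voiced as well.
The voiced alveolar stop is [d], so /t/ → [d].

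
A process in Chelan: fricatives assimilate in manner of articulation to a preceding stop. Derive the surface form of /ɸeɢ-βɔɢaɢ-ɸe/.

[ɸeɢbɔɢaɢpe]

/β/ is a voiced bilabial fricative. The preceding trigger /ɢ/ is a stop, so /β/ must become a stop as well.
Changing only its manner to stop gives [b] — the voiced bilabial stop.
At the second juncture, /ɸ/ likewise becomes [p] adjacent to /ɢ/.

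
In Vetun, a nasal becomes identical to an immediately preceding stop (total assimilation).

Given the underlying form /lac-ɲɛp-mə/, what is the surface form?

/ɲ/ is the segment targeted by the rule; it sits immediately after /c/, so it assimilates completely and surfaces as [c].
The same rule applies at the second boundary: /m/ → [p] next to /p/.

[laccɛppə]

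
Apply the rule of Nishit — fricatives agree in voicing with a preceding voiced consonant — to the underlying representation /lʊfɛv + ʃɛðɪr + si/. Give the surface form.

/ʃ/ is a voiceless postalveolar fricative. The preceding trigger /v/ is voiced, so /ʃ/ must become voiced as well.
The voiced postalveolar fricative is [ʒ], so /ʃ/ → [ʒ].
The same rule applies at the second boundary: /s/ → [z] next to /r/.

[lʊfɛvʒɛðɪrzi]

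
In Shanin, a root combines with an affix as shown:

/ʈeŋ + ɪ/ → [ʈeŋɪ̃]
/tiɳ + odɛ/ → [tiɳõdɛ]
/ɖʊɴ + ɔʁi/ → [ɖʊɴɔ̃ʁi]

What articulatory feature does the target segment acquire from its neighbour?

nasality

The vowel /ɪ/ surfaces as nasalised [ɪ̃] next to the preceding nasal /ŋ/ — it has acquired the [+nasal] feature of its neighbour.
Likewise in the remaining data: /o/ → [õ] after /ɳ/; /ɔ/ → [ɔ̃] after /ɴ/ — each time a vowel is nasalised next to a preceding nasal.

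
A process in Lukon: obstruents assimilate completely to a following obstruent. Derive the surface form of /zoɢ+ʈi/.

/ɢ/ is the segment targeted by the rule; it sits immediately before /ʈ/, so it assimilates completely and surfaces as [ʈ].

[zoʈʈi]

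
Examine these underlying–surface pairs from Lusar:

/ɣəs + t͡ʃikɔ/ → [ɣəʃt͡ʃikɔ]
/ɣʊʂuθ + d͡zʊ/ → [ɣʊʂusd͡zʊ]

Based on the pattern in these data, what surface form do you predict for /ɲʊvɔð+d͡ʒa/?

The data show regressive place assimilation: /s/ → [ʃ] before /t͡ʃ/; /θ/ → [s] before /d͡z/. In each pair only place changes, matching the following consonant, while manner and voice stay constant.
The rule targets /ð/ (voiced dental fricative), which sits before the trigger /d͡ʒ/ (postalveolar).
Changing only its place to postalveolar gives [ʒ] — the voiced postalveolar fricative.

[ɲʊvɔʒd͡ʒa]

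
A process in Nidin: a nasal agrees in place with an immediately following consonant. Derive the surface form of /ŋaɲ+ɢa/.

The rule targets /ɲ/ (voiced palatal nasal), which sits before the trigger /ɢ/ (uvular).
The voiced uvular nasal is [ɴ], so /ɲ/ → [ɴ].

[ŋaɴɢa]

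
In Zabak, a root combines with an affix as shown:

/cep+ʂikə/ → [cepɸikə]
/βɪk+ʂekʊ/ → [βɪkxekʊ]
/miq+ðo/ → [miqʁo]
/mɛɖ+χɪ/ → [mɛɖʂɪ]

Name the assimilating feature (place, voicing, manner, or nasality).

Comparing underlying and surface forms, /ʂ/ → [ɸ] is the alternation; the neighbouring /p/ is constant.
The change retroflex → bilabial matches the place of the preceding /p/, identifying this as place assimilation.
The other alternating forms pattern the same way: /ʂ/ → [x] after /k/ (retroflex → velar, matching velar); /ð/ → [ʁ] after /q/ (dental → uvular, matching uvular); /χ/ → [ʂ] after /ɖ/ (uvular → retroflex, matching retroflex) — only place changes, and always toward the preceding segment.

place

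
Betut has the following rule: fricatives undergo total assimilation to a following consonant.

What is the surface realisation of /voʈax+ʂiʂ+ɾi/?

/x/ is the segment targeted by the rule; it sits immediately before /ʂ/, so it assimilates completely and surfaces as [ʂ].
The same rule applies at the second boundary: /ʂ/ → [ɾ] next to /ɾ/.

[voʈaʂʂiɾɾi]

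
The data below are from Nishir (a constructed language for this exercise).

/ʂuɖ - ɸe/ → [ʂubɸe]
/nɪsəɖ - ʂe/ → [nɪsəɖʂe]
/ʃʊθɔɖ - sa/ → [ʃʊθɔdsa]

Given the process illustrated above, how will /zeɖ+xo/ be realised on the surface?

[zegxo]

The data show regressive place assimilation: /ɖ/ → [b] before /ɸ/; /ɖ/ → [d] before /s/. In each pair only place changes, matching the following consonant, while manner and voice stay constant.
Nothing changes in [nɪsəɖʂe]: there the adjacent consonants already agree in place (/ɖ/ and /ʂ/ are both retroflex), so this form is consistent with the same rule.
The rule targets /ɖ/ (voiced retroflex stop), which sits before the trigger /x/ (velar).
The voiced velar stop is [g], so /ɖ/ → [g].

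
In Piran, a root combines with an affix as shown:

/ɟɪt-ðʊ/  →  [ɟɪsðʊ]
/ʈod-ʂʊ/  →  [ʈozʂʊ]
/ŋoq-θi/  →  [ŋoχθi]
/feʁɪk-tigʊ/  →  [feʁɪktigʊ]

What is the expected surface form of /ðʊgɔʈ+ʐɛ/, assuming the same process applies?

[ðʊgɔʂʐɛ]

The data show regressive manner assimilation: /t/ → [s] before /ð/; /d/ → [z] before /ʂ/; /q/ → [χ] before /θ/. In each pair only manner changes, matching the following consonant, while place and voice stay constant.
Nothing changes in [feʁɪktigʊ]: there the adjacent consonants already agree in manner (/k/ and /t/ are both stops), so this form is consistent with the same rule.
The rule targets /ʈ/ (voiceless retroflex stop), which sits before the trigger /ʐ/ (fricative).
Changing only its manner to fricative gives [ʂ] — the voiceless retroflex fricative.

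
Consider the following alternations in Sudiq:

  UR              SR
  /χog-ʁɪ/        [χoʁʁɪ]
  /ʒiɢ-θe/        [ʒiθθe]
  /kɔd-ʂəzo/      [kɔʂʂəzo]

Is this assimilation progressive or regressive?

The segment that alternates is /g/, which surfaces as [ʁ] when adjacent to /ʁ/.
The output [ʁ] is identical to the trigger /ʁ/ — every feature (place, manner, voicing) has been copied — so this is total assimilation.
The other forms behave the same way: /ɢ/ → [θ] before /θ/; /d/ → [ʂ] before /ʂ/ — in each case the output is a copy of the following consonant.
The trigger is the following segment, so the direction is regressive (anticipatory).

regressive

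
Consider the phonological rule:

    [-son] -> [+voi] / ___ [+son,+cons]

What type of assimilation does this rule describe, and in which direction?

The target ([-son], obstruents) acquires [+voi] next to a sonorant consonant ([+son,+cons]) — it takes on the voicing of its neighbour, so the feature that spreads is voicing.
Since the environment is written after the underscore, the trigger follows the target; the direction is regressive.

regressive voicing assimilation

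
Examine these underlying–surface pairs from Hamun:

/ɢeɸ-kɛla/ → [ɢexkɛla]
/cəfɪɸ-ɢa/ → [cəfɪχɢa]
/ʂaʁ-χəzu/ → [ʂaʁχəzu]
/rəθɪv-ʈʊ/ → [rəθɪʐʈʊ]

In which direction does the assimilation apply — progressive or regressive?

regressive

The segment that alternates is /ɸ/, which surfaces as [x] when adjacent to /k/.
The change bilabial → velar matches the place of the following /k/, identifying this as place assimilation.
The other alternating forms pattern the same way: /ɸ/ → [χ] before /ɢ/ (bilabial → uvular, matching uvular); /v/ → [ʐ] before /ʈ/ (labiodental → retroflex, matching retroflex) — only place changes, and always toward the following segment.
No alternation appears in [ʂaʁχəzu]: there the adjacent consonants already agree in place (/ʁ/ and /χ/ are both uvular), so this form is consistent with the same rule.
Since the segment that changes precedes the conditioning segment, the assimilation is regressive.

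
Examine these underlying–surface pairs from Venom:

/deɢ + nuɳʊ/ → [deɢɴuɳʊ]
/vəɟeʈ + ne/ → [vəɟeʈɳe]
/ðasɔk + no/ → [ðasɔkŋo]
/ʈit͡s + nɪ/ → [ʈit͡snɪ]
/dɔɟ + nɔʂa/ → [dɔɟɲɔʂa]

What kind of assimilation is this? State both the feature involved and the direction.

progressive place assimilation

Comparing underlying and surface forms, /n/ → [ɴ] is the alternation; the neighbouring /ɢ/ is constant.
The change alveolar → uvular matches the place of the preceding /ɢ/, identifying this as place assimilation.
Manner and voice are unchanged, so the assimilation is partial, not total.
The other alternating forms pattern the same way: /n/ → [ɳ] after /ʈ/ (alveolar → retroflex, matching retroflex); /n/ → [ŋ] after /k/ (alveolar → velar, matching velar); /n/ → [ɲ] after /ɟ/ (alveolar → palatal, matching palatal) — only place changes, and always toward the preceding segment.
No alternation appears in [ʈit͡snɪ]: there the adjacent consonants already agree in place (/n/ and /t͡s/ are both alveolar), so this form is consistent with the same rule.
The trigger is the preceding segment, so the direction is progressive (perseverative).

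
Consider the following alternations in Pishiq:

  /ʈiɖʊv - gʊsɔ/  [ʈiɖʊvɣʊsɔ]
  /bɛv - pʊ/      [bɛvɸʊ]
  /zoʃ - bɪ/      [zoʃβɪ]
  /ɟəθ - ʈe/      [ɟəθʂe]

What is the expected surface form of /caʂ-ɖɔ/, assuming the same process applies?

The data show progressive manner assimilation: /g/ → [ɣ] after /v/; /p/ → [ɸ] after /v/; /b/ → [β] after /ʃ/; /ʈ/ → [ʂ] after /θ/. In each pair only manner changes, matching the preceding consonant, while place and voice stay constant.
/ɖ/ is a voiced retroflex stop. The preceding trigger /ʂ/ is a fricative, so /ɖ/ must become a fricative as well.
The voiced retroflex fricative is [ʐ], so /ɖ/ → [ʐ].

[caʂʐɔ]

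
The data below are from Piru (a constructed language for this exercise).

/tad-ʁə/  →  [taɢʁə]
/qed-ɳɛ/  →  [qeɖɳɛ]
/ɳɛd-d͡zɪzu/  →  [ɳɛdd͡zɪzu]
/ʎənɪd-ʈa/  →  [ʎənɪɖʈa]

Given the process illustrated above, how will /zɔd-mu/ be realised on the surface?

The data show regressive place assimilation: /d/ → [ɢ] before /ʁ/; /d/ → [ɖ] before /ɳ/; /d/ → [ɖ] before /ʈ/. In each pair only place changes, matching the following consonant, while manner and voice stay constant.
No alternation appears in [ɳɛdd͡zɪzu]: there the adjacent consonants already agree in place (/d/ and /d͡z/ are both alveolar), so this form is consistent with the same rule.
The rule targets /d/ (voiced alveolar stop), which sits before the trigger /m/ (bilabial).
A voiced bilabial stop is [b], so the surface segment is [b].

[zɔbmu]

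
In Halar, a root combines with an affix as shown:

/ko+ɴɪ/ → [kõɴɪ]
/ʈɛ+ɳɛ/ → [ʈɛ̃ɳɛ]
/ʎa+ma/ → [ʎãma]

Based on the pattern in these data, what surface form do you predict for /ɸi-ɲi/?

The data show regressive nasality assimilation (vowel nasalisation): /o/ → [õ] before /ɴ/; /ɛ/ → [ɛ̃] before /ɳ/; /a/ → [ã] before /m/ — a vowel is nasalised by an immediately following nasal consonant.
/i/ sits next to the nasal /ɲ/ and is therefore nasalised to [ĩ].

[ɸĩɲi]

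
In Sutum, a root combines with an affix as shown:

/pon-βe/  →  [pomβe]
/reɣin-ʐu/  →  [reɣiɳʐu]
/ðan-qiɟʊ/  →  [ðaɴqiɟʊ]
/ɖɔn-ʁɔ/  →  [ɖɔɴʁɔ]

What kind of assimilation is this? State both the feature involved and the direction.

regressive place assimilation

Underlying /n/ is realised as [m] next to /β/; /β/ itself does not change.
/n/ is alveolar while /β/ is bilabial; the output [m] is bilabial, matching the trigger — so the feature that spreads is place.
Manner and voice are unchanged, so the assimilation is partial, not total.
The same holds elsewhere in the data: /n/ → [ɳ] before /ʐ/ (alveolar → retroflex, matching retroflex); /n/ → [ɴ] before /q/ (alveolar → uvular, matching uvular); /n/ → [ɴ] before /ʁ/ (alveolar → uvular, matching uvular) — only place changes, and always toward the following segment.
The trigger is the following segment, so the direction is regressive (anticipatory).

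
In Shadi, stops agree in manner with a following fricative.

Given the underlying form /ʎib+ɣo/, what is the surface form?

[ʎiβɣo]

The rule targets /b/ (voiced bilabial stop), which sits before the trigger /ɣ/ (fricative).
A voiced bilabial fricative is [β], so the surface segment is [β].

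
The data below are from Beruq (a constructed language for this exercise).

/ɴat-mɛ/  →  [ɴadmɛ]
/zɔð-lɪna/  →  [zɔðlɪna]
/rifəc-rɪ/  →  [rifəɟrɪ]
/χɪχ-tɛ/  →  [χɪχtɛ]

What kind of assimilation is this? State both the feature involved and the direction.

Underlying /t/ is realised as [d] next to /m/; /m/ itself does not change.
/t/ is voiceless while /m/ is voiced; the output [d] is voiced, matching the trigger — so the feature that spreads is voicing.
Place and manner are unchanged, so the assimilation is partial, not total.
The other alternating form patterns the same way: /c/ → [ɟ] before /r/ (voiceless → voiced, matching voiced) — only voicing changes, and always toward the following segment.
Nothing changes in [zɔðlɪna], [χɪχtɛ]: there the adjacent consonants already agree in voicing (/ð/ and /l/ are both voiced; /χ/ and /t/ are both voiceless), so these forms are consistent with the same rule.
Since the segment that changes precedes the conditioning segment, the assimilation is regressive.

regressive voicing assimilation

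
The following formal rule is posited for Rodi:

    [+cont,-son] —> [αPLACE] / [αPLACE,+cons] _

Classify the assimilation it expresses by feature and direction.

The shared variable α links the value of the place features (abbreviated [PLACE]) on the target to the same value on the neighbouring segment, so place is the feature that assimilates.
Since the environment is written before the underscore, the trigger precedes the target; the direction is progressive.

progressive place assimilation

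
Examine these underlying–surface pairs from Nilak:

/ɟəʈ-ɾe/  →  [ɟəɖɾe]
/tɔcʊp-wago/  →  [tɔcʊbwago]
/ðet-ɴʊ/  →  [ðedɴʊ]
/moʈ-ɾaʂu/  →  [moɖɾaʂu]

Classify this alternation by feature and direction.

regressive voicing assimilation

Comparing underlying and surface forms, /ʈ/ → [ɖ] is the alternation; the neighbouring /ɾ/ is constant.
/ʈ/ is voiceless while /ɾ/ is voiced; the output [ɖ] is voiced, matching the trigger — so the feature that spreads is voicing.
Place and manner are unchanged, so the assimilation is partial, not total.
Checking the remaining alternations: /p/ → [b] before /w/ (voiceless → voiced, matching voiced); /t/ → [d] before /ɴ/ (voiceless → voiced, matching voiced) — only voicing changes, and always toward the following segment.
The trigger is the following segment, so the direction is regressive (anticipatory).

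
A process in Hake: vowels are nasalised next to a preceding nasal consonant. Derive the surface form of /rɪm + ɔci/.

/ɔ/ sits next to the nasal /m/ and is therefore nasalised to [ɔ̃].

[rɪmɔ̃ci]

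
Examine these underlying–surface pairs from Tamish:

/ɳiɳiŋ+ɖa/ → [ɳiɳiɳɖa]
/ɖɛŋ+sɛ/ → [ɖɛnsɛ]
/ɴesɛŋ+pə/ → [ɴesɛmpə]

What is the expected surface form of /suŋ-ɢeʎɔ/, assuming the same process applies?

[suɴɢeʎɔ]

The data show regressive place assimilation: /ŋ/ → [ɳ] before /ɖ/; /ŋ/ → [n] before /s/; /ŋ/ → [m] before /p/. In each pair only place changes, matching the following consonant, while manner and voice stay constant.
The rule targets /ŋ/ (voiced velar nasal), which sits before the trigger /ɢ/ (uvular).
Changing only its place to uvular gives [ɴ] — the voiced uvular nasal.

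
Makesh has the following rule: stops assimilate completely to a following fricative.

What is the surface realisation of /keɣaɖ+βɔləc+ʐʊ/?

[keɣaββɔləʐʐʊ]

/ɖ/ is the segment targeted by the rule; it sits immediately before /β/, so it assimilates completely and surfaces as [β].
At the second juncture, /c/ likewise becomes [ʐ] adjacent to /ʐ/.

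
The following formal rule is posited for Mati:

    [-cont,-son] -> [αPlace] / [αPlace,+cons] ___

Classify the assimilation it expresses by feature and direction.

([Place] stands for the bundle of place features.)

The shared variable α links the value of the place features (abbreviated [Place]) on the target to the same value on the neighbouring segment, so place is the feature that assimilates.
The conditioning segment sits to the left of the focus bar, meaning the trigger precedes the segment that changes — progressive assimilation.

progressive place assimilation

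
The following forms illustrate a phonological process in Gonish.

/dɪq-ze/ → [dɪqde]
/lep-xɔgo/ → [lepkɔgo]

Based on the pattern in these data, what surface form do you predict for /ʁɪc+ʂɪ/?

[ʁɪcʈɪ]

The data show progressive manner assimilation: /z/ → [d] after /q/; /x/ → [k] after /p/. In each pair only manner changes, matching the preceding consonant, while place and voice stay constant.
The rule targets /ʂ/ (voiceless retroflex fricative), which sits after the trigger /c/ (stop).
A voiceless retroflex stop is [ʈ], so the surface segment is [ʈ].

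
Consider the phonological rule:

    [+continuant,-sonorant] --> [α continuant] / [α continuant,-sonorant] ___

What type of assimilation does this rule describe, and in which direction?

The rule copies [continuant] (continuancy) from the environment onto the target fricatives; since [±continuant] encodes the stop/fricative manner contrast, the assimilating dimension is manner.
The conditioning segment sits to the left of the focus bar, meaning the trigger precedes the segment that changes — progressive assimilation.

progressive manner assimilation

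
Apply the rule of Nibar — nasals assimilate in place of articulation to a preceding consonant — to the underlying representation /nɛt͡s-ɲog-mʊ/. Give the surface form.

[nɛt͡snogŋʊ]

/ɲ/ is a voiced palatal nasal. The preceding trigger /t͡s/ is alveolar, so /ɲ/ must become alveolar as well.
A voiced alveolar nasal is [n], so the surface segment is [n].
The same rule applies at the second boundary: /m/ → [ŋ] next to /g/.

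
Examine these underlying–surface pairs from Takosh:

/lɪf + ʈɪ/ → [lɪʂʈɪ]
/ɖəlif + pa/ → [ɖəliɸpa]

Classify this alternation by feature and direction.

regressive place assimilation

Underlying /f/ is realised as [ʂ] next to /ʈ/; /ʈ/ itself does not change.
The change labiodental → retroflex matches the place of the following /ʈ/, identifying this as place assimilation.
Manner and voice are unchanged, so the assimilation is partial, not total.
The same holds elsewhere in the data: /f/ → [ɸ] before /p/ (labiodental → bilabial, matching bilabial) — only place changes, and always toward the following segment.
The trigger is the following segment, so the direction is regressive (anticipatory).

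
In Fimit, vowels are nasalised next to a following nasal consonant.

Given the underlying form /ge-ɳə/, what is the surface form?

/e/ sits next to the nasal /ɳ/ and is therefore nasalised to [ẽ].

[gẽɳə]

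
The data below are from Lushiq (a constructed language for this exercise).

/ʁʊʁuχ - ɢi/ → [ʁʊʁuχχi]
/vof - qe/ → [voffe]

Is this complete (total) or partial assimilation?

total assimilation

Comparing underlying and surface forms, /ɢ/ → [χ] is the alternation; the neighbouring /χ/ is constant.
The output [χ] is identical to the trigger /χ/ — every feature (place, manner, voicing) has been copied — so this is total assimilation.
The other form behaves the same way: /q/ → [f] after /f/ — in each case the output is a copy of the preceding consonant.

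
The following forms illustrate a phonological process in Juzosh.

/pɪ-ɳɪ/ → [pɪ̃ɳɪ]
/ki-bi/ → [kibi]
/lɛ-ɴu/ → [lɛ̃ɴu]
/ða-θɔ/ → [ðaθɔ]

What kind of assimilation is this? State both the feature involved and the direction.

regressive nasality assimilation (vowel nasalisation)

The vowel /ɪ/ surfaces as nasalised [ɪ̃] next to the following nasal /ɳ/ — it has acquired the [+nasal] feature of its neighbour.
The other form shows the same pattern: /ɛ/ → [ɛ̃] before /ɴ/ — each time a vowel is nasalised next to a following nasal.
No change occurs in [kibi], [ðaθɔ] because the vowel at the boundary is adjacent to an oral consonant, not a nasal (/i/ next to /b/; /a/ next to /θ/).
Because the conditioning nasal is to the right of the vowel that changes, the process is regressive (anticipatory).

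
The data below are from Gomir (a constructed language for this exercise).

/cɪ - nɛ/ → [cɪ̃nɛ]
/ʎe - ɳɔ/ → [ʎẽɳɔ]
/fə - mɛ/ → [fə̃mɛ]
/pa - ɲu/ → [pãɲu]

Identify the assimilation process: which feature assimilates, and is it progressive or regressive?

regressive nasality assimilation (vowel nasalisation)

The vowel /ɪ/ surfaces as nasalised [ɪ̃] next to the following nasal /n/ — it has acquired the [+nasal] feature of its neighbour.
The other forms show the same pattern: /e/ → [ẽ] before /ɳ/; /ə/ → [ə̃] before /m/; /a/ → [ã] before /ɲ/ — each time a vowel is nasalised next to a following nasal.
Because the conditioning nasal is to the right of the vowel that changes, the process is regressive (anticipatory).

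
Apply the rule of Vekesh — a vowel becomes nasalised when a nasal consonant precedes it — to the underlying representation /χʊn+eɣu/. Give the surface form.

The vowel /e/ is adjacent to the preceding nasal /n/, so it acquires [+nasal] and surfaces as [ẽ].

[χʊnẽɣu]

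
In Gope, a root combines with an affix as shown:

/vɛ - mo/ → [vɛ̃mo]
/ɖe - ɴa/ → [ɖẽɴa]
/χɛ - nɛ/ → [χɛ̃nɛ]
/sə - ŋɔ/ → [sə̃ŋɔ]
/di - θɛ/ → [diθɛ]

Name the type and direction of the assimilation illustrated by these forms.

The vowel /ɛ/ surfaces as nasalised [ɛ̃] next to the following nasal /m/ — it has acquired the [+nasal] feature of its neighbour.
Likewise in the remaining data: /e/ → [ẽ] before /ɴ/; /ɛ/ → [ɛ̃] before /n/; /ə/ → [ə̃] before /ŋ/ — each time a vowel is nasalised next to a following nasal.
No change occurs in [diθɛ] because the vowel at the boundary is adjacent to an oral consonant, not a nasal (/i/ next to /θ/).
Because the conditioning nasal is to the right of the vowel that changes, the process is regressive (anticipatory).

regressive nasality assimilation (vowel nasalisation)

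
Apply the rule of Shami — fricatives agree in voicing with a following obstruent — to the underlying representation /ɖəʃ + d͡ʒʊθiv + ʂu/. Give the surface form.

The rule targets /ʃ/ (voiceless postalveolar fricative), which sits before the trigger /d͡ʒ/ (voiced).
The voiced postalveolar fricative is [ʒ], so /ʃ/ → [ʒ].
At the second juncture, /v/ likewise becomes [f] adjacent to /ʂ/.

[ɖəʒd͡ʒʊθifʂu]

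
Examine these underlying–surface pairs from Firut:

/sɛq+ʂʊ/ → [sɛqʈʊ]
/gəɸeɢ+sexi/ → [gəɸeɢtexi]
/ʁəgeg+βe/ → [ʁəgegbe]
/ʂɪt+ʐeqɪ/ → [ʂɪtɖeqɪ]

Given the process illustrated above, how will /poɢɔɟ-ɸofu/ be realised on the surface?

[poɢɔɟpofu]

The data show progressive manner assimilation: /ʂ/ → [ʈ] after /q/; /s/ → [t] after /ɢ/; /β/ → [b] after /g/; /ʐ/ → [ɖ] after /t/. In each pair only manner changes, matching the preceding consonant, while place and voice stay constant.
/ɸ/ is a voiceless bilabial fricative. The preceding trigger /ɟ/ is a stop, so /ɸ/ must become a stop as well.
Changing only its manner to stop gives [p] — the voiceless bilabial stop.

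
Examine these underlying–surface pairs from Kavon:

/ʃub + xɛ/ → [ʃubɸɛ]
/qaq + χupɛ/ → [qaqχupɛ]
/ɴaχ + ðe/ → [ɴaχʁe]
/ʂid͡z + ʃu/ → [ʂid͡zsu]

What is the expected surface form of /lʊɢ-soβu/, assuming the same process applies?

The data show progressive place assimilation: /x/ → [ɸ] after /b/; /ð/ → [ʁ] after /χ/; /ʃ/ → [s] after /d͡z/. In each pair only place changes, matching the preceding consonant, while manner and voice stay constant.
Nothing changes in [qaqχupɛ]: there the adjacent consonants already agree in place (/χ/ and /q/ are both uvular), so this form is consistent with the same rule.
The rule targets /s/ (voiceless alveolar fricative), which sits after the trigger /ɢ/ (uvular).
A voiceless uvular fricative is [χ], so the surface segment is [χ].

[lʊɢχoβu]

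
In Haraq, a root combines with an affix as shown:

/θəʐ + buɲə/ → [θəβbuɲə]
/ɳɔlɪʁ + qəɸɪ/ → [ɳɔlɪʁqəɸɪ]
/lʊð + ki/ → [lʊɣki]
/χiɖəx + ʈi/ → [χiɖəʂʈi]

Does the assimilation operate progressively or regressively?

regressive

Comparing underlying and surface forms, /ʐ/ → [β] is the alternation; the neighbouring /b/ is constant.
The change retroflex → bilabial matches the place of the following /b/, identifying this as place assimilation.
The other alternating forms pattern the same way: /ð/ → [ɣ] before /k/ (dental → velar, matching velar); /x/ → [ʂ] before /ʈ/ (velar → retroflex, matching retroflex) — only place changes, and always toward the following segment.
Nothing changes in [ɳɔlɪʁqəɸɪ]: there the adjacent consonants already agree in place (/ʁ/ and /q/ are both uvular), so this form is consistent with the same rule.
The trigger is the following segment, so the direction is regressive (anticipatory).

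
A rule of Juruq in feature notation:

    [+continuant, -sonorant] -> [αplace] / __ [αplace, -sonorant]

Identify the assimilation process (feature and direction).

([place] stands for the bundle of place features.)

regressive place assimilation

The rule copies the place features (abbreviated [place]) from the environment onto the target, so the assimilating feature is place.
Since the environment is written after the underscore, the trigger follows the target; the direction is regressive.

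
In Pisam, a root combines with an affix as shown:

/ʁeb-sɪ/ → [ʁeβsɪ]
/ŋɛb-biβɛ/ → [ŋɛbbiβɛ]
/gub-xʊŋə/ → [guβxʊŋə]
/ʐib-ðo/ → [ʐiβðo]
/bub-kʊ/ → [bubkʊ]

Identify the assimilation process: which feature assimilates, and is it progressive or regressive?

regressive manner assimilation

The segment that alternates is /b/, which surfaces as [β] when adjacent to /s/.
The change stop → fricative matches the manner of the following /s/, identifying this as manner assimilation.
Place and voice are unchanged, so the assimilation is partial, not total.
Checking the remaining alternations: /b/ → [β] before /x/ (stop → fricative, matching a fricative); /b/ → [β] before /ð/ (stop → fricative, matching a fricative) — only manner changes, and always toward the following segment.
No alternation appears in [ŋɛbbiβɛ], [bubkʊ]: there the adjacent consonants already agree in manner (/b/ and /b/ are both stops; /b/ and /k/ are both stops), so these forms are consistent with the same rule.
Since the segment that changes precedes the conditioning segment, the assimilation is regressive.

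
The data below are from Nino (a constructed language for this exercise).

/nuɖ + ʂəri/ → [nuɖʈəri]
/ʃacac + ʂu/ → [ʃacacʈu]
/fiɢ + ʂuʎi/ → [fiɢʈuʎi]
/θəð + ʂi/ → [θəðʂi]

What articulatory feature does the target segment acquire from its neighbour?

manner

Comparing underlying and surface forms, /ʂ/ → [ʈ] is the alternation; the neighbouring /ɖ/ is constant.
/ʂ/ is a fricative while /ɖ/ is a stop; the output [ʈ] is a stop, matching the trigger — so the feature that spreads is manner.
Checking the remaining alternations: /ʂ/ → [ʈ] after /c/ (fricative → stop, matching a stop); /ʂ/ → [ʈ] after /ɢ/ (fricative → stop, matching a stop) — only manner changes, and always toward the preceding segment.
Nothing changes in [θəðʂi]: there the adjacent consonants already agree in manner (/ʂ/ and /ð/ are both fricatives), so this form is consistent with the same rule.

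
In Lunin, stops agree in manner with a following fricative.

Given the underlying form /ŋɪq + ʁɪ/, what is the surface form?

/q/ is a voiceless uvular stop. The following trigger /ʁ/ is a fricative, so /q/ must become a fricative as well.
The voiceless uvular fricative is [χ], so /q/ → [χ].

[ŋɪχʁɪ]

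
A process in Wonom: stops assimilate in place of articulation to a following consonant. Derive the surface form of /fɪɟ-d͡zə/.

/ɟ/ is a voiced palatal stop. The following trigger /d͡z/ is alveolar, so /ɟ/ must become alveolar as well.
The voiced alveolar stop is [d], so /ɟ/ → [d].

[fɪdd͡zə]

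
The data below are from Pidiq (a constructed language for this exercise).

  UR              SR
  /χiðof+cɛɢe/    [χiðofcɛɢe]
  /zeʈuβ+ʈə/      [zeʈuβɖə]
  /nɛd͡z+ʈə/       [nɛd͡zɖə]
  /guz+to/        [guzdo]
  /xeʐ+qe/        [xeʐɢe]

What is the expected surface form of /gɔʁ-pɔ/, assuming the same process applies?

[gɔʁbɔ]

The data show progressive voicing assimilation: /ʈ/ → [ɖ] after /β/; /ʈ/ → [ɖ] after /d͡z/; /t/ → [d] after /z/; /q/ → [ɢ] after /ʐ/. In each pair only voicing changes, matching the preceding consonant, while place and manner stay constant.
Nothing changes in [χiðofcɛɢe]: there the adjacent consonants already agree in voicing (/c/ and /f/ are both voiceless), so this form is consistent with the same rule.
The rule targets /p/ (voiceless bilabial stop), which sits after the trigger /ʁ/ (voiced).
The voiced bilabial stop is [b], so /p/ → [b].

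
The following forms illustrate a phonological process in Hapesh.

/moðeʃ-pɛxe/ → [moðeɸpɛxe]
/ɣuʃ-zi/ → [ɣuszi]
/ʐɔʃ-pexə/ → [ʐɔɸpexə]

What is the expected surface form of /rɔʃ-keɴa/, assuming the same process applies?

[rɔxkeɴa]

The data show regressive place assimilation: /ʃ/ → [ɸ] before /p/; /ʃ/ → [s] before /z/. In each pair only place changes, matching the following consonant, while manner and voice stay constant.
The rule targets /ʃ/ (voiceless postalveolar fricative), which sits before the trigger /k/ (velar).
The voiceless velar fricative is [x], so /ʃ/ → [x].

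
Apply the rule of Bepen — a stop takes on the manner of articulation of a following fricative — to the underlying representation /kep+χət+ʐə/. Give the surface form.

/p/ is a voiceless bilabial stop. The following trigger /χ/ is a fricative, so /p/ must become a fricative as well.
Changing only its manner to fricative gives [ɸ] — the voiceless bilabial fricative.
The same rule applies at the second boundary: /t/ → [s] next to /ʐ/.

[keɸχəsʐə]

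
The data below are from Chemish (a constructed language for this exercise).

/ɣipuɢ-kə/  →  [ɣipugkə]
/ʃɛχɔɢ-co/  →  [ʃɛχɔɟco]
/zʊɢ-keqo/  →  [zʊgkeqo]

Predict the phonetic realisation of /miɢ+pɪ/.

The data show regressive place assimilation: /ɢ/ → [g] before /k/; /ɢ/ → [ɟ] before /c/. In each pair only place changes, matching the following consonant, while manner and voice stay constant.
/ɢ/ is a voiced uvular stop. The following trigger /p/ is bilabial, so /ɢ/ must become bilabial as well.
Changing only its place to bilabial gives [b] — the voiced bilabial stop.

[mibpɪ]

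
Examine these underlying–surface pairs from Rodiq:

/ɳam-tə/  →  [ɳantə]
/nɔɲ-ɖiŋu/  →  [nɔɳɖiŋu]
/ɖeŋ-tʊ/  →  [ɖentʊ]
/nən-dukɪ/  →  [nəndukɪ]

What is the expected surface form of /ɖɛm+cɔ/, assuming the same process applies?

[ɖɛɲcɔ]

The data show regressive place assimilation: /m/ → [n] before /t/; /ɲ/ → [ɳ] before /ɖ/; /ŋ/ → [n] before /t/. In each pair only place changes, matching the following consonant, while manner and voice stay constant.
No alternation appears in [nəndukɪ]: there the adjacent consonants already agree in place (/n/ and /d/ are both alveolar), so this form is consistent with the same rule.
The rule targets /m/ (voiced bilabial nasal), which sits before the trigger /c/ (palatal).
The voiced palatal nasal is [ɲ], so /m/ → [ɲ].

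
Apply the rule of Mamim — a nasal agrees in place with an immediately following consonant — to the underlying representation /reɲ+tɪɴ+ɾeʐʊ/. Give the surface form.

The rule targets /ɲ/ (voiced palatal nasal), which sits before the trigger /t/ (alveolar).
Changing only its place to alveolar gives [n] — the voiced alveolar nasal.
The same rule applies at the second boundary: /ɴ/ → [n] next to /ɾ/.

[rentɪnɾeʐʊ]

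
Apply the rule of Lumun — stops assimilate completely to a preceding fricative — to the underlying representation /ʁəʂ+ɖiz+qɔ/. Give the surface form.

[ʁəʂʂizzɔ]

/ɖ/ is the segment targeted by the rule; it sits immediately after /ʂ/, so it assimilates completely and surfaces as [ʂ].
The same rule applies at the second boundary: /q/ → [z] next to /z/.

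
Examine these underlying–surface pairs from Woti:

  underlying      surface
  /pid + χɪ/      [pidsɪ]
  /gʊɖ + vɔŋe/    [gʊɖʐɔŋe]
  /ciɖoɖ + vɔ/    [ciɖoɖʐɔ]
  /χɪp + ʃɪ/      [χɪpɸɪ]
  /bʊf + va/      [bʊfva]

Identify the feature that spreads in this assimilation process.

place

Underlying /χ/ is realised as [s] next to /d/; /d/ itself does not change.
/χ/ is uvular while /d/ is alveolar; the output [s] is alveolar, matching the trigger — so the feature that spreads is place.
The same holds elsewhere in the data: /v/ → [ʐ] after /ɖ/ (labiodental → retroflex, matching retroflex); /ʃ/ → [ɸ] after /p/ (postalveolar → bilabial, matching bilabial) — only place changes, and always toward the preceding segment.
No alternation appears in [bʊfva]: there the adjacent consonants already agree in place (/v/ and /f/ are both labiodental), so this form is consistent with the same rule.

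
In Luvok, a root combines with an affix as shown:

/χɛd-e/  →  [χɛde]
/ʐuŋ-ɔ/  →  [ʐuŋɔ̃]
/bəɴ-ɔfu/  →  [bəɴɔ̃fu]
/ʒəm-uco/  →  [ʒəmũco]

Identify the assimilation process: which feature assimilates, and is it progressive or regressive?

The vowel /ɔ/ surfaces as nasalised [ɔ̃] next to the preceding nasal /ŋ/ — it has acquired the [+nasal] feature of its neighbour.
The other forms show the same pattern: /ɔ/ → [ɔ̃] after /ɴ/; /u/ → [ũ] after /m/ — each time a vowel is nasalised next to a preceding nasal.
No change occurs in [χɛde] because the vowel at the boundary is adjacent to an oral consonant, not a nasal (/e/ next to /d/).
Because the conditioning nasal is to the left of the vowel that changes, the process is progressive (perseverative).

progressive nasality assimilation (vowel nasalisation)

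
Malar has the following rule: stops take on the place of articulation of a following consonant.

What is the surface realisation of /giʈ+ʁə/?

[giqʁə]

The rule targets /ʈ/ (voiceless retroflex stop), which sits before the trigger /ʁ/ (uvular).
Changing only its place to uvular gives [q] — the voiceless uvular stop.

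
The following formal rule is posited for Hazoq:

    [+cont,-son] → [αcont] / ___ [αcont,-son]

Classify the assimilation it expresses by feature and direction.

The rule copies [cont] (continuancy) from the environment onto the target fricatives; since [±cont] encodes the stop/fricative manner contrast, the assimilating dimension is manner.
The conditioning segment sits to the right of the focus bar, meaning the trigger follows the segment that changes — regressive assimilation.

regressive manner assimilation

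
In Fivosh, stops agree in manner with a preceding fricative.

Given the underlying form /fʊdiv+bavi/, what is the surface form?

/b/ is a voiced bilabial stop. The preceding trigger /v/ is a fricative, so /b/ must become a fricative as well.
The voiced bilabial fricative is [β], so /b/ → [β].

[fʊdivβavi]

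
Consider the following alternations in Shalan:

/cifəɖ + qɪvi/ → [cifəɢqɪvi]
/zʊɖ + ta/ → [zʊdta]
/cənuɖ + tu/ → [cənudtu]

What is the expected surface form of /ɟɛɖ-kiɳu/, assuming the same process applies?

The data show regressive place assimilation: /ɖ/ → [ɢ] before /q/; /ɖ/ → [d] before /t/. In each pair only place changes, matching the following consonant, while manner and voice stay constant.
/ɖ/ is a voiced retroflex stop. The following trigger /k/ is velar, so /ɖ/ must become velar as well.
A voiced velar stop is [g], so the surface segment is [g].

[ɟɛgkiɳu]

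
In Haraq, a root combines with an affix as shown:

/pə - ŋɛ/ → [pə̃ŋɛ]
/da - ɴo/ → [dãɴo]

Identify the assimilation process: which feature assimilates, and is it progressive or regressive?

The vowel /ə/ surfaces as nasalised [ə̃] next to the following nasal /ŋ/ — it has acquired the [+nasal] feature of its neighbour.
The other form shows the same pattern: /a/ → [ã] before /ɴ/ — each time a vowel is nasalised next to a following nasal.
Because the conditioning nasal is to the right of the vowel that changes, the process is regressive (anticipatory).

regressive nasality assimilation (vowel nasalisation)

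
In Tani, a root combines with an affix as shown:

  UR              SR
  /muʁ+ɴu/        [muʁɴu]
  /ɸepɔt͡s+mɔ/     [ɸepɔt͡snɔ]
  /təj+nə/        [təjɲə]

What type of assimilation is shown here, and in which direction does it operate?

The segment that alternates is /m/, which surfaces as [n] when adjacent to /t͡s/.
/m/ is bilabial while /t͡s/ is alveolar; the output [n] is alveolar, matching the trigger — so the feature that spreads is place.
Manner and voice are unchanged, so the assimilation is partial, not total.
Checking the remaining alternation: /n/ → [ɲ] after /j/ (alveolar → palatal, matching palatal) — only place changes, and always toward the preceding segment.
No alternation appears in [muʁɴu]: there the adjacent consonants already agree in place (/ɴ/ and /ʁ/ are both uvular), so this form is consistent with the same rule.
Since the segment that changes follows the conditioning segment, the assimilation is progressive.

progressive place assimilation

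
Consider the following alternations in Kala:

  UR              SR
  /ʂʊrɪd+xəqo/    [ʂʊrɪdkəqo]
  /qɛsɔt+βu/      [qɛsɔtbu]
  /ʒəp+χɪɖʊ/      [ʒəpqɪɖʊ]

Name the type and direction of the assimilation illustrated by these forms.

progressive manner assimilation

The segment that alternates is /x/, which surfaces as [k] when adjacent to /d/.
/x/ is a fricative while /d/ is a stop; the output [k] is a stop, matching the trigger — so the feature that spreads is manner.
Place and voice are unchanged, so the assimilation is partial, not total.
The same holds elsewhere in the data: /β/ → [b] after /t/ (fricative → stop, matching a stop); /χ/ → [q] after /p/ (fricative → stop, matching a stop) — only manner changes, and always toward the preceding segment.
Since the segment that changes follows the conditioning segment, the assimilation is progressive.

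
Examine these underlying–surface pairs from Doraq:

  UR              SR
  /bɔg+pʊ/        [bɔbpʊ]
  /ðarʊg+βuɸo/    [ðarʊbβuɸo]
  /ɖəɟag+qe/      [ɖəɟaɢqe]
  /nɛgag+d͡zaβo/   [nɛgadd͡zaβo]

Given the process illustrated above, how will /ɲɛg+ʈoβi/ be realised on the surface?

The data show regressive place assimilation: /g/ → [b] before /p/; /g/ → [b] before /β/; /g/ → [ɢ] before /q/; /g/ → [d] before /d͡z/. In each pair only place changes, matching the following consonant, while manner and voice stay constant.
The rule targets /g/ (voiced velar stop), which sits before the trigger /ʈ/ (retroflex).
The voiced retroflex stop is [ɖ], so /g/ → [ɖ].

[ɲɛɖʈoβi]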